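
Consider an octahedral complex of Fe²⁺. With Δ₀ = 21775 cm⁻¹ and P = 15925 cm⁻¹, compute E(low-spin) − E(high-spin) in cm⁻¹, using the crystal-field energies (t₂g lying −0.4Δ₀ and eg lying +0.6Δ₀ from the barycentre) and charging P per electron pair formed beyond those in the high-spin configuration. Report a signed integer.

-11700

Fe²⁺: group 8, so d-count = 8 − 2 = 6.
High-spin: t₂g⁴ eg², CFSE = -0.4Δ₀ = -8710 cm⁻¹.
For low-spin the configuration is t₂g⁶ eg⁰: orbital energy -2.4 × 21775 = -52260 cm⁻¹, and 2 additional pairs relative to high-spin add 31850 cm⁻¹, giving -20410 cm⁻¹.
The difference is -20410 − (-8710) = -11700 cm⁻¹, so low-spin lies lower.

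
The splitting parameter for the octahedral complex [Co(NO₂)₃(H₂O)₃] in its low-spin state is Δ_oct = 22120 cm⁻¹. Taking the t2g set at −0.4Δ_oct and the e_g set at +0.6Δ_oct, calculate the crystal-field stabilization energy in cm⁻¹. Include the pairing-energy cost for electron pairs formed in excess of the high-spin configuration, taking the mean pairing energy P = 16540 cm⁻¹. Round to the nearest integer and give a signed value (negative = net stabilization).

-20008

Ligand charges: 3×(-1) from NO₂⁻ and 3×(+0) from H₂O sum to -3; with overall charge +0, Co is +3.
Group 9 minus oxidation state +3 gives a d⁶ configuration for Co³⁺.
The d⁶ electrons fill as t2g^6 e_g^0.
The orbital stabilization is -2.4Δ_oct = -2.4 × 22120 = -53088 cm⁻¹.
Pairing penalty: 3 pairs vs 1 in the high-spin reference → 2 extra × P = 33080 cm⁻¹.
Net CFSE = -53088 + 33080 = -20008 cm⁻¹.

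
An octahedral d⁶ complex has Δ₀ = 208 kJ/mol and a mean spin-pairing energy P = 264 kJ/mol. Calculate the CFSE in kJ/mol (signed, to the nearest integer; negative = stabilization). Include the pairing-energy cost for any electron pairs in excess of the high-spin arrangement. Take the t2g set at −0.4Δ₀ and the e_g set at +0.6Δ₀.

With Δ₀ < P the complex is high-spin.
That gives t2g^4 e_g^2.
Orbital CFSE = -0.4Δ₀ = -0.4 × 208 = -83 kJ/mol.
High-spin has no excess pairs, so no pairing correction applies.

-83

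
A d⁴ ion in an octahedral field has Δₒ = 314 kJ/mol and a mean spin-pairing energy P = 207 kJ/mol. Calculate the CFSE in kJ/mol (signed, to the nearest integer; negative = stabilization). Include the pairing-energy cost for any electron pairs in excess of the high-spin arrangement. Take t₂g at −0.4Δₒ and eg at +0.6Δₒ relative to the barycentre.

Δₒ > P, so pairing is preferred: the ground state is low-spin.
Filling d⁴ accordingly: t₂g⁴ eg⁰.
Orbital CFSE = -1.6Δₒ = -1.6 × 314 = -502 kJ/mol.
Excess pairs vs high-spin: 1 − 0 = 1; pairing cost = +207 kJ/mol.
Net CFSE = -502 + 207 = -295 kJ/mol.

-295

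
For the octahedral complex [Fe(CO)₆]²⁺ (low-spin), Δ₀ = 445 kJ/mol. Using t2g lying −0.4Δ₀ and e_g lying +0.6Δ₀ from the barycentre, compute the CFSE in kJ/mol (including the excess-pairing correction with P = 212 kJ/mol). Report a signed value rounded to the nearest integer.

CO is neutral, so the +2 overall charge sits on Fe: oxidation state +2.
Fe sits in group 8; removing 2 electrons leaves Fe²⁺ with 8 − 2 = 6 d electrons.
The d⁶ electrons fill as t2g^6 e_g^0.
Orbital CFSE = 6(-0.4) + 0(0.6) = -2.4Δ₀ = -2.4 × 445 = -1068 kJ/mol.
High-spin d⁶ would be t2g^4 e_g^2 with 1 pair; low-spin has 3, so 2 excess pairs cost +2P = +424 kJ/mol.
Combining: -1068 + 424 = -644 kJ/mol.

-644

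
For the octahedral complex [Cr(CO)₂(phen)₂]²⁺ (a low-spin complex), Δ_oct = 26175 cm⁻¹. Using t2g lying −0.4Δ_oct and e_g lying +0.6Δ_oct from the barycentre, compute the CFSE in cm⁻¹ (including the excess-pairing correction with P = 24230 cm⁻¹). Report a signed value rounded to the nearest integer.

-17650

Ligand charges: 2×(+0) from CO and 2×(+0) from phen sum to +0; with overall charge +2, Cr is +2.
Cr sits in group 6; removing 2 electrons leaves Cr²⁺ with 6 − 2 = 4 d electrons.
Configuration: t2g^4 e_g^0.
CFSE(orbital) = 4×(-0.4Δ_oct) + 0×(0.6Δ_oct) = -1.6Δ_oct; with Δ_oct = 26175 cm⁻¹ that is -41880 cm⁻¹.
High-spin d⁴ would be t2g^3 e_g^1 with 0 pairs; low-spin has 1, so 1 excess pair costs +1P = +24230 cm⁻¹.
Net CFSE = -41880 + 24230 = -17650 cm⁻¹.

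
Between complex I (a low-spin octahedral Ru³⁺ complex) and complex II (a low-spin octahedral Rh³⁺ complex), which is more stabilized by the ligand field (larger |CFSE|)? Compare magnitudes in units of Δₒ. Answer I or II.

II

I: Ru sits in group 8; removing 3 electrons leaves Ru³⁺ with 8 − 3 = 5 d electrons; t₂g⁵ eg⁰, CFSE = -2.0Δₒ.
II: Rh³⁺: group 9, so d-count = 9 − 3 = 6; t₂g⁶ eg⁰, CFSE = -2.4Δₒ.
So II has the larger |CFSE|.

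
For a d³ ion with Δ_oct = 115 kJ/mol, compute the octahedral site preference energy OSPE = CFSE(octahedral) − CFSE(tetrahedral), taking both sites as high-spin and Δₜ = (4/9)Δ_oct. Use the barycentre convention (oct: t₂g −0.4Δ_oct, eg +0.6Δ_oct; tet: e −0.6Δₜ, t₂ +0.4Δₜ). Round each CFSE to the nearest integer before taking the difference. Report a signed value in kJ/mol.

Octahedral high-spin t₂g³ eg⁰: CFSE = -1.2 × 115 = -138 kJ/mol.
Tetrahedral: e² t₂¹, CFSE = 2(−0.6) + 1(+0.4) = -0.8Δₜ = -0.8 × (4/9) × 115 = -41 kJ/mol.
OSPE = CFSE(oct) − CFSE(tet) = -138 − (-41) = -97 kJ/mol.

-97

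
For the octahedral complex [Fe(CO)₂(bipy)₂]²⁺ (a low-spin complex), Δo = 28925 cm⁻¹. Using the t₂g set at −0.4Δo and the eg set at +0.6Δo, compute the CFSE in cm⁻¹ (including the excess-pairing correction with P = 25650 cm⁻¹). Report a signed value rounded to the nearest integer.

Ligand charges: 2×(+0) from CO and 2×(+0) from bipy sum to +0; with overall charge +2, Fe is +2.
Group 8 minus oxidation state +2 gives a d⁶ configuration for Fe²⁺.
Electron filling gives t₂g⁶ eg⁰.
Orbital CFSE = 6(-0.4) + 0(0.6) = -2.4Δo = -2.4 × 28925 = -69420 cm⁻¹.
High-spin d⁶ would be t₂g⁴ eg² with 1 pair; low-spin has 3, so 2 excess pairs cost +2P = +51300 cm⁻¹.
Combining: -69420 + 51300 = -18120 cm⁻¹.

-18120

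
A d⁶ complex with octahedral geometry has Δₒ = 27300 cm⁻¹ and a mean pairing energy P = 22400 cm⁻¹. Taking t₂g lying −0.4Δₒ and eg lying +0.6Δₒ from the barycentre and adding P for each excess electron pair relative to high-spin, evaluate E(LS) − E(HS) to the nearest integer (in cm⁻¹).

High-spin d⁶ fills as t₂g⁴ eg² with CFSE 4(−0.4) + 2(+0.6) = -0.4Δₒ = -10920 cm⁻¹.
Low-spin t₂g⁶ eg⁰ gives -2.4Δₒ = -65520 cm⁻¹, but forming 2 extra pairs costs 2P = 44800 cm⁻¹, so E(LS) = -65520 + 44800 = -20720 cm⁻¹.
Thus E(LS) − E(HS) = -9800 cm⁻¹.

-9800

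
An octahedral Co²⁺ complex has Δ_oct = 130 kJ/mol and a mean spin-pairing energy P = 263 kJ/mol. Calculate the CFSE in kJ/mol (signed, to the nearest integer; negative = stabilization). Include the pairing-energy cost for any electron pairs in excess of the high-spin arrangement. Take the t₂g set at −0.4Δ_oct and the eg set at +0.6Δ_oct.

Co²⁺: group 9, so d-count = 9 − 2 = 7.
Since Δ_oct = 130 kJ/mol < P = 263 kJ/mol, the complex adopts the high-spin configuration.
That gives t₂g⁵ eg².
Orbital CFSE = -0.8Δ_oct = -0.8 × 130 = -104 kJ/mol.
High-spin has no excess pairs, so no pairing correction applies.

-104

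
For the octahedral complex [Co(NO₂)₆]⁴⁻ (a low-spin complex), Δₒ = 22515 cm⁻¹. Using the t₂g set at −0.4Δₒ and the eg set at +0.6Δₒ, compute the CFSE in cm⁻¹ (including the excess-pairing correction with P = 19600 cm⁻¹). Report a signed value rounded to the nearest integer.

-20927

Each NO₂⁻ contributes -1; 6 × (-1) = -6. With overall charge -4, Co is in the +2 oxidation state.
Co²⁺: group 9, so d-count = 9 − 2 = 7.
Configuration: t₂g⁶ eg¹.
The orbital stabilization is -1.8Δₒ = -1.8 × 22515 = -40527 cm⁻¹.
High-spin d⁷ would be t₂g⁵ eg² with 2 pairs; low-spin has 3, so 1 excess pair costs +1P = +19600 cm⁻¹.
Net CFSE = -40527 + 19600 = -20927 cm⁻¹.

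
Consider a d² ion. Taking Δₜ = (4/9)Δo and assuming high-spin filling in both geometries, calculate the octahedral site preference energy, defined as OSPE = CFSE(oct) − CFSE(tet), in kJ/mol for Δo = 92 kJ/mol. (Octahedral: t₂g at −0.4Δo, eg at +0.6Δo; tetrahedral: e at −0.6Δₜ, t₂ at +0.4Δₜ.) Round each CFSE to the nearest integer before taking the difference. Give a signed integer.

Octahedral high-spin t₂g² eg⁰: CFSE = -0.8 × 92 = -74 kJ/mol.
Tetrahedral e² t₂⁰ gives -1.2Δₜ = -1.2 × (4/9) × 92 = -49 kJ/mol.
OSPE = -74 − (-49) = -25 kJ/mol.

-25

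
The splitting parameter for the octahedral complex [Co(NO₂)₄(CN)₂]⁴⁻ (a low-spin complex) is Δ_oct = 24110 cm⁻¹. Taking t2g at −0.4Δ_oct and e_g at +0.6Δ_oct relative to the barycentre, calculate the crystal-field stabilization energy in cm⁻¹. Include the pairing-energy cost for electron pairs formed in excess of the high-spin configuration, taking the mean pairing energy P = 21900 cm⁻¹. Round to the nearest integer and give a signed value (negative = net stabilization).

Ligand charges: 4×(-1) from NO₂⁻ and 2×(-1) from CN⁻ sum to -6; with overall charge -4, Co is +2.
Co is in group 9, so Co²⁺ is d⁷ (9 − 2 = 7).
Configuration: t2g^6 e_g^1.
Orbital CFSE = 6(-0.4) + 1(0.6) = -1.8Δ_oct = -1.8 × 24110 = -43398 cm⁻¹.
Relative to high-spin t2g^5 e_g^2 (2 paired), the low-spin configuration has 1 additional pair, contributing +1 × 21900 = +21900 cm⁻¹.
Combining: -43398 + 21900 = -21498 cm⁻¹.

-21498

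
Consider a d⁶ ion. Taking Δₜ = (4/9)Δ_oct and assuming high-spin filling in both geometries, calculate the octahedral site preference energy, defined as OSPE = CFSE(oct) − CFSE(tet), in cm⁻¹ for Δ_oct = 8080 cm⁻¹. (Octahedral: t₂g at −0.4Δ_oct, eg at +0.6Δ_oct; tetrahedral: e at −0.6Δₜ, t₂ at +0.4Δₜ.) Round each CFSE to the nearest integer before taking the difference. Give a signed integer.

Octahedral high-spin t2g^4 e_g^2: CFSE = -0.4 × 8080 = -3232 cm⁻¹.
Tetrahedral e^3 t2^3 gives -0.6Δₜ = -0.6 × (4/9) × 8080 = -2155 cm⁻¹.
OSPE = CFSE(oct) − CFSE(tet) = -3232 − (-2155) = -1077 cm⁻¹.

-1077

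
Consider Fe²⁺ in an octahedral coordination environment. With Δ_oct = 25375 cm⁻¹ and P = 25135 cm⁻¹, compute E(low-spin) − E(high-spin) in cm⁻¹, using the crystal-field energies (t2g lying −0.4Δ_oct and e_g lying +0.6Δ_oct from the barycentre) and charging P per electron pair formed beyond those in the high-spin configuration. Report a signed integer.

Group 8 minus oxidation state +2 gives a d⁶ configuration for Fe²⁺.
In the high-spin limit (t2g^4 e_g^2) the orbital term is -0.4Δ_oct = -10150 cm⁻¹, with no excess pairing.
Low-spin: t2g^6 e_g^0, orbital CFSE = -2.4Δ_oct = -60900 cm⁻¹; plus 2 excess pairs × P = +50270 cm⁻¹; total -10630 cm⁻¹.
The difference is -10630 − (-10150) = -480 cm⁻¹, so low-spin lies lower.

-480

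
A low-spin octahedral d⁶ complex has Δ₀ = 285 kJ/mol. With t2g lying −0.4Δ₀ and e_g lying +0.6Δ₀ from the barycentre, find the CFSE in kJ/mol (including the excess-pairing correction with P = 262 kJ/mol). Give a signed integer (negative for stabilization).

The d⁶ electrons fill as t2g^6 e_g^0.
CFSE(orbital) = 6×(-0.4Δ₀) + 0×(0.6Δ₀) = -2.4Δ₀; with Δ₀ = 285 kJ/mol that is -684 kJ/mol.
Relative to high-spin t2g^4 e_g^2 (1 paired), the low-spin configuration has 2 additional pairs, contributing +2 × 262 = +524 kJ/mol.
Net CFSE = -684 + 524 = -160 kJ/mol.

-160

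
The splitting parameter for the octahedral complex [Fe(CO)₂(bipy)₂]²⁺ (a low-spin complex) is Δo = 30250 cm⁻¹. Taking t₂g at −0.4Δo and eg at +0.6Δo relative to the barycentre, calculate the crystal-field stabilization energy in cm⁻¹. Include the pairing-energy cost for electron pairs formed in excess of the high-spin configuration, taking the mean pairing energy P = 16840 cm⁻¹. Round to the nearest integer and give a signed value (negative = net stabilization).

-38920

Ligand charges: 2×(+0) from CO and 2×(+0) from bipy sum to +0; with overall charge +2, Fe is +2.
Group 8 minus oxidation state +2 gives a d⁶ configuration for Fe²⁺.
Configuration: t₂g⁶ eg⁰.
Orbital CFSE = 6(-0.4) + 0(0.6) = -2.4Δo = -2.4 × 30250 = -72600 cm⁻¹.
High-spin d⁶ would be t₂g⁴ eg² with 1 pair; low-spin has 3, so 2 excess pairs cost +2P = +33680 cm⁻¹.
Combining: -72600 + 33680 = -38920 cm⁻¹.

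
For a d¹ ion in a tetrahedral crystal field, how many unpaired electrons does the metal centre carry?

With tetrahedral geometry the complex is necessarily high-spin.
Configuration: e^1 t2^0, giving 1 unpaired electron.

1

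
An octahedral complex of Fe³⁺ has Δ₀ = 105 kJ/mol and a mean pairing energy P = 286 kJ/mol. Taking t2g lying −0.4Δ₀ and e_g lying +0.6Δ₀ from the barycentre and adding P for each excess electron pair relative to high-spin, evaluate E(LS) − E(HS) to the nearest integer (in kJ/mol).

362

Fe is in group 8, so Fe³⁺ is d⁵ (8 − 3 = 5).
High-spin: t2g^3 e_g^2, CFSE = 0.0Δ₀ = 0 kJ/mol.
Low-spin: t2g^5 e_g^0, orbital CFSE = -2.0Δ₀ = -210 kJ/mol; plus 2 excess pairs × P = +572 kJ/mol; total 362 kJ/mol.
Thus E(LS) − E(HS) = 362 kJ/mol.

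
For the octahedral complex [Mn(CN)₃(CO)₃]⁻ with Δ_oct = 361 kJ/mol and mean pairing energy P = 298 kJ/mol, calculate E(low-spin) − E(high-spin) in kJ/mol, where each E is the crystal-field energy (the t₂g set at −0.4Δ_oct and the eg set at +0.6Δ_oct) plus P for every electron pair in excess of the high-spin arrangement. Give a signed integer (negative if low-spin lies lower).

Ligand charges: 3×(-1) from CN⁻ and 3×(+0) from CO sum to -3; with overall charge -1, Mn is +2.
Mn sits in group 7; removing 2 electrons leaves Mn²⁺ with 7 − 2 = 5 d electrons.
In the high-spin limit (t₂g³ eg²) the orbital term is 0.0Δ_oct = 0 kJ/mol, with no excess pairing.
Low-spin t₂g⁵ eg⁰ gives -2.0Δ_oct = -722 kJ/mol, but forming 2 extra pairs costs 2P = 596 kJ/mol, so E(LS) = -722 + 596 = -126 kJ/mol.
The difference is -126 − (0) = -126 kJ/mol, so low-spin lies lower.

-126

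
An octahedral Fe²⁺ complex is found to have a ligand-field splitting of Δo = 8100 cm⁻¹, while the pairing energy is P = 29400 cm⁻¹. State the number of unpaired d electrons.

Fe sits in group 8; removing 2 electrons leaves Fe²⁺ with 8 − 2 = 6 d electrons.
Δo < P, so pairing is avoided: the ground state is high-spin.
Configuration: t₂g⁴ eg².
Unpaired electrons: 4.

4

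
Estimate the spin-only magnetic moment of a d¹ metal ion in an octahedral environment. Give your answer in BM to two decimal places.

1.73 BM

Configuration: t2g^1 e_g^0 → 1 unpaired electron.
μ(spin-only) = √[1(1+2)] = √3 ≈ 1.73 BM.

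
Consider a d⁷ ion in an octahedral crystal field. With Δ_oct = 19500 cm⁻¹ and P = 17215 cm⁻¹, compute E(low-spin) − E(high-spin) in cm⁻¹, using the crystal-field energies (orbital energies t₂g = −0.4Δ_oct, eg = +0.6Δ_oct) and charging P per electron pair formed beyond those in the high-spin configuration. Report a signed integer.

High-spin d⁷ fills as t₂g⁵ eg² with CFSE 5(−0.4) + 2(+0.6) = -0.8Δ_oct = -15600 cm⁻¹.
Low-spin: t₂g⁶ eg¹, orbital CFSE = -1.8Δ_oct = -35100 cm⁻¹; plus 1 excess pair × P = +17215 cm⁻¹; total -17885 cm⁻¹.
E(LS) − E(HS) = -17885 − (-15600) = -2285 cm⁻¹.

-2285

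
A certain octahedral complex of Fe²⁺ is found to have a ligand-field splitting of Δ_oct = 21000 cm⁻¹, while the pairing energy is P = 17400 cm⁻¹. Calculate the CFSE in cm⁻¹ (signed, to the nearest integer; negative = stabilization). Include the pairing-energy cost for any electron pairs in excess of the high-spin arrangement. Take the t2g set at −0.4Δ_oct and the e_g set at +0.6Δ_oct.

Fe sits in group 8; removing 2 electrons leaves Fe²⁺ with 8 − 2 = 6 d electrons.
Δ_oct > P, so pairing is preferred: the ground state is low-spin.
Filling d⁶ accordingly: t2g^6 e_g^0.
Orbital CFSE = -2.4Δ_oct = -2.4 × 21000 = -50400 cm⁻¹.
Excess pairs vs high-spin: 3 − 1 = 2; pairing cost = +34800 cm⁻¹.
Net CFSE = -50400 + 34800 = -15600 cm⁻¹.

-15600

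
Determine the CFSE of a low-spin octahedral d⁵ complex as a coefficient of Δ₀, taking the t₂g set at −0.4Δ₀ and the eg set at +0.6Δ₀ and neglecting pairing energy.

Configuration: t₂g⁵ eg⁰.
CFSE = 5(-0.4Δ₀) + 0(0.6Δ₀) = -2.0Δ₀ + 0.0Δ₀ = -2.0Δ₀.

-2.0 Δ₀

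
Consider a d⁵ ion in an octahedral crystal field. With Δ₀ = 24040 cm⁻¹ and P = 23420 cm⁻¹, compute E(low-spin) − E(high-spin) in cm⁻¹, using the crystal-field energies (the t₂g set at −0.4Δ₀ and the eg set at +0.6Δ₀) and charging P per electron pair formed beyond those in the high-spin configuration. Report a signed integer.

-1240

High-spin: t₂g³ eg², CFSE = 0.0Δ₀ = 0 cm⁻¹.
Low-spin t₂g⁵ eg⁰ gives -2.0Δ₀ = -48080 cm⁻¹, but forming 2 extra pairs costs 2P = 46840 cm⁻¹, so E(LS) = -48080 + 46840 = -1240 cm⁻¹.
The difference is -1240 − (0) = -1240 cm⁻¹, so low-spin lies lower.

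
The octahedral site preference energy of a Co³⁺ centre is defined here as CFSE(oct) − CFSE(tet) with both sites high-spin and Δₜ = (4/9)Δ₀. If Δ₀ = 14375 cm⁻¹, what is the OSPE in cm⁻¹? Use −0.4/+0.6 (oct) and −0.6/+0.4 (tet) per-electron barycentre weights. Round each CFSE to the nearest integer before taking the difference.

Group 9 minus oxidation state +3 gives a d⁶ configuration for Co³⁺.
In an octahedral site d⁶ (HS) is t2g^4 e_g^2, giving CFSE(oct) = -0.4Δ₀ = -5750 cm⁻¹.
Tetrahedral: e^3 t2^3, CFSE = 3(−0.6) + 3(+0.4) = -0.6Δₜ = -0.6 × (4/9) × 14375 = -3833 cm⁻¹.
OSPE = CFSE(oct) − CFSE(tet) = -5750 − (-3833) = -1917 cm⁻¹.

-1917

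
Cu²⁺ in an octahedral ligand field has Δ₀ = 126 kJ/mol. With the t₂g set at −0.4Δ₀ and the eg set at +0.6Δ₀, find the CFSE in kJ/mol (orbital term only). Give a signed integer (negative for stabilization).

Group 11 minus oxidation state +2 gives a d⁹ configuration for Cu²⁺.
For octahedral d⁹ the high- and low-spin configurations coincide.
Electron filling gives t₂g⁶ eg³.
CFSE(orbital) = 6×(-0.4Δ₀) + 3×(0.6Δ₀) = -0.6Δ₀; with Δ₀ = 126 kJ/mol that is -76 kJ/mol.

-76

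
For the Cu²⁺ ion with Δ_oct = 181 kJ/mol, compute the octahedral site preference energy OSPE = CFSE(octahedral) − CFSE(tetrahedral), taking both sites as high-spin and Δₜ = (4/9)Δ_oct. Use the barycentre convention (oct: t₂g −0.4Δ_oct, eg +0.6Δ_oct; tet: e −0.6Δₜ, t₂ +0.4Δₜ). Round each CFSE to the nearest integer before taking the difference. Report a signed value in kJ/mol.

-77

Cu sits in group 11; removing 2 electrons leaves Cu²⁺ with 11 − 2 = 9 d electrons.
Octahedral high-spin t2g^6 e_g^3: CFSE = -0.6 × 181 = -109 kJ/mol.
Tetrahedral e^4 t2^5 gives -0.4Δₜ = -0.4 × (4/9) × 181 = -32 kJ/mol.
Subtracting, OSPE = -109 − (-32) = -77 kJ/mol.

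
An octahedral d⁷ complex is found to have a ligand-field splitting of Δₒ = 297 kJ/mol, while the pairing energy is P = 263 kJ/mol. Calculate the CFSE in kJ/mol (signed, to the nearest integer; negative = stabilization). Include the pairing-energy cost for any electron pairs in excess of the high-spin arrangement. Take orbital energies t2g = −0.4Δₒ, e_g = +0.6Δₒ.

Since Δₒ = 297 kJ/mol > P = 263 kJ/mol, the complex adopts the low-spin configuration.
Filling d⁷ accordingly: t2g^6 e_g^1.
Orbital CFSE = -1.8Δₒ = -1.8 × 297 = -535 kJ/mol.
Excess pairs vs high-spin: 3 − 2 = 1; pairing cost = +263 kJ/mol.
Net CFSE = -535 + 263 = -272 kJ/mol.

-272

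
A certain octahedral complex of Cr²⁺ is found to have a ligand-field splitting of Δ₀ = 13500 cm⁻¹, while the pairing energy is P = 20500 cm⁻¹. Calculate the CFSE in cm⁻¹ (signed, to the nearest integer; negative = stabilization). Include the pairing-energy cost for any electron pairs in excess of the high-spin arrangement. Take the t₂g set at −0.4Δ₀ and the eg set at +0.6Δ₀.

-8100

Cr sits in group 6; removing 2 electrons leaves Cr²⁺ with 6 − 2 = 4 d electrons.
With Δ₀ < P the complex is high-spin.
Filling d⁴ accordingly: t₂g³ eg¹.
Orbital CFSE = -0.6Δ₀ = -0.6 × 13500 = -8100 cm⁻¹.
High-spin has no excess pairs, so no pairing correction applies.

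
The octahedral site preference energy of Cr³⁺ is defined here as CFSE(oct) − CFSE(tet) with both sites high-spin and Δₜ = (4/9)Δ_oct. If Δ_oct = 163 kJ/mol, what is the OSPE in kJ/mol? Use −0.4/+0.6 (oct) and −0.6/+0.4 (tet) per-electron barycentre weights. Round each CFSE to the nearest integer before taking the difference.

-138

Cr is in group 6, so Cr³⁺ is d³ (6 − 3 = 3).
Octahedral (high-spin): t₂g³ eg⁰, CFSE = 3(−0.4) + 0(+0.6) = -1.2Δ_oct = -1.2 × 163 = -196 kJ/mol.
In a tetrahedral site the filling is e² t₂¹: CFSE(tet) = -0.8Δₜ = -0.8 × (4/9)(163) = -58 kJ/mol.
OSPE = -196 − (-58) = -138 kJ/mol.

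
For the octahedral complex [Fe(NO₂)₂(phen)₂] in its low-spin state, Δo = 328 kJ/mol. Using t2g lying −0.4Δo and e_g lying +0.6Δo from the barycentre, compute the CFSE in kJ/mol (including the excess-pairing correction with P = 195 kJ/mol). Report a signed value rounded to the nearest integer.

Ligand charges: 2×(-1) from NO₂⁻ and 2×(+0) from phen sum to -2; with overall charge +0, Fe is +2.
Group 8 minus oxidation state +2 gives a d⁶ configuration for Fe²⁺.
Configuration: t2g^6 e_g^0.
Orbital CFSE = 6(-0.4) + 0(0.6) = -2.4Δo = -2.4 × 328 = -787 kJ/mol.
Pairing penalty: 3 pairs vs 1 in the high-spin reference → 2 extra × P = 390 kJ/mol.
Net CFSE = -787 + 390 = -397 kJ/mol.

-397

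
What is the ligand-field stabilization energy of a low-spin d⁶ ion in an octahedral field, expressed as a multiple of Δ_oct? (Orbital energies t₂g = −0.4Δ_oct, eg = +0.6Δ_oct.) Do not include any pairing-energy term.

Configuration: t₂g⁶ eg⁰.
CFSE = 6(-0.4Δ_oct) + 0(0.6Δ_oct) = -2.4Δ_oct + 0.0Δ_oct = -2.4Δ_oct.

-2.4 Δ_oct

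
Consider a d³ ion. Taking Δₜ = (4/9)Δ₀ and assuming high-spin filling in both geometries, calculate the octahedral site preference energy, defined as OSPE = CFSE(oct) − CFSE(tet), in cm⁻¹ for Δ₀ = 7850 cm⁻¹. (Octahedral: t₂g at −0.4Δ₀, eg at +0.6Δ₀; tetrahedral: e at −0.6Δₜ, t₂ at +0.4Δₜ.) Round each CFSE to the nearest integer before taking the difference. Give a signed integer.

Octahedral (high-spin): t₂g³ eg⁰, CFSE = 3(−0.4) + 0(+0.6) = -1.2Δ₀ = -1.2 × 7850 = -9420 cm⁻¹.
In a tetrahedral site the filling is e² t₂¹: CFSE(tet) = -0.8Δₜ = -0.8 × (4/9)(7850) = -2791 cm⁻¹.
OSPE = CFSE(oct) − CFSE(tet) = -9420 − (-2791) = -6629 cm⁻¹.

-6629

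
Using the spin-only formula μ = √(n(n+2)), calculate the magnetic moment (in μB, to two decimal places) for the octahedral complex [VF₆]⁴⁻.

Each F⁻ contributes -1; 6 × (-1) = -6. With overall charge -4, V is in the +2 oxidation state.
V is in group 5, so V²⁺ is d³ (5 − 2 = 3).
For octahedral d³ the high- and low-spin configurations coincide.
Configuration: t₂g³ eg⁰ → 3 unpaired electrons.
μ(spin-only) = √[3(3+2)] = √15 ≈ 3.87 μB.

3.87 μB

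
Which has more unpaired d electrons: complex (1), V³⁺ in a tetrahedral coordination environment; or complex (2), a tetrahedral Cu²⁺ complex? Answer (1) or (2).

(1): Group 5 minus oxidation state +3 gives a d² configuration for V³⁺; Tetrahedral fields are weak (Δₜ ≈ 4/9 Δₒ), so electrons fill high-spin; e² t₂⁰ → 2 unpaired.
(2): Cu sits in group 11; removing 2 electrons leaves Cu²⁺ with 11 − 2 = 9 d electrons; With tetrahedral geometry the complex is necessarily high-spin; e⁴ t₂⁵ → 1 unpaired.
So (1) has more unpaired electrons.

(1)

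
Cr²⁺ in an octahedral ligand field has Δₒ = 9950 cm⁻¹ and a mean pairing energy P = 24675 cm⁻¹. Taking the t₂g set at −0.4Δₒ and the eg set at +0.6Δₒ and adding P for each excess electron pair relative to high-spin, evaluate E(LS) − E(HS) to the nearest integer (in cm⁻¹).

Cr is in group 6, so Cr²⁺ is d⁴ (6 − 2 = 4).
High-spin d⁴ fills as t₂g³ eg¹ with CFSE 3(−0.4) + 1(+0.6) = -0.6Δₒ = -5970 cm⁻¹.
Low-spin t₂g⁴ eg⁰ gives -1.6Δₒ = -15920 cm⁻¹, but forming 1 extra pair costs 1P = 24675 cm⁻¹, so E(LS) = -15920 + 24675 = 8755 cm⁻¹.
The difference is 8755 − (-5970) = 14725 cm⁻¹, so high-spin lies lower.

14725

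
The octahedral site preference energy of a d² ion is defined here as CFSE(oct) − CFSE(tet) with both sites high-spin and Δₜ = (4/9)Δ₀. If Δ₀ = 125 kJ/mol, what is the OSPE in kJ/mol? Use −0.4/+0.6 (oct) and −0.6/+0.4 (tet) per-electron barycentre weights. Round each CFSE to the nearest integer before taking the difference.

-33

Octahedral high-spin t₂g² eg⁰: CFSE = -0.8 × 125 = -100 kJ/mol.
Tetrahedral e² t₂⁰ gives -1.2Δₜ = -1.2 × (4/9) × 125 = -67 kJ/mol.
OSPE = CFSE(oct) − CFSE(tet) = -100 − (-67) = -33 kJ/mol.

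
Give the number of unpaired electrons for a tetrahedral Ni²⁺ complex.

Ni is in group 10, so Ni²⁺ is d⁸ (10 − 2 = 8).
Tetrahedral fields are weak (Δₜ ≈ 4/9 Δₒ), so electrons fill high-spin.
Configuration: e⁴ t₂⁴, giving 2 unpaired electrons.

2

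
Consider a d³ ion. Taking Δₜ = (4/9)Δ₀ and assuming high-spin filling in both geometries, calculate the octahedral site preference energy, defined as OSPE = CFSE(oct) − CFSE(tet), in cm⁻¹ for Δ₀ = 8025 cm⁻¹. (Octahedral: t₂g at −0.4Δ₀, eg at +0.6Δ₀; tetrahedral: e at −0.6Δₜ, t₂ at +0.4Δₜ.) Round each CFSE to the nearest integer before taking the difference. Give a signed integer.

-6777

Octahedral high-spin t₂g³ eg⁰: CFSE = -1.2 × 8025 = -9630 cm⁻¹.
Tetrahedral e² t₂¹ gives -0.8Δₜ = -0.8 × (4/9) × 8025 = -2853 cm⁻¹.
Subtracting, OSPE = -9630 − (-2853) = -6777 cm⁻¹.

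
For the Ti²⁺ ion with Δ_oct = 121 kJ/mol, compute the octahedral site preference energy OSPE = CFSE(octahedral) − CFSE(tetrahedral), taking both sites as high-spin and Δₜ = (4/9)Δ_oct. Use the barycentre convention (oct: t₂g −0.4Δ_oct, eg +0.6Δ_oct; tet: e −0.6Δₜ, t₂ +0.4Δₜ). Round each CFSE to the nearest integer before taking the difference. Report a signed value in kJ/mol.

Ti²⁺: group 4, so d-count = 4 − 2 = 2.
Octahedral (high-spin): t₂g² eg⁰, CFSE = 2(−0.4) + 0(+0.6) = -0.8Δ_oct = -0.8 × 121 = -97 kJ/mol.
Tetrahedral: e² t₂⁰, CFSE = 2(−0.6) + 0(+0.4) = -1.2Δₜ = -1.2 × (4/9) × 121 = -65 kJ/mol.
Subtracting, OSPE = -97 − (-65) = -32 kJ/mol.

-32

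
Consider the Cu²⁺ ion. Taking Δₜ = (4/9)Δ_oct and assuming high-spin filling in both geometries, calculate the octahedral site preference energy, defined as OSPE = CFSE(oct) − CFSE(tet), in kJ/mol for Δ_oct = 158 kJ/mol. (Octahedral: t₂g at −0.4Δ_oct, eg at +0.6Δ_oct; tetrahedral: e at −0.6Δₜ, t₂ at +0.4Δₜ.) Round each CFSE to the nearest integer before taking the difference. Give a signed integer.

Cu²⁺: group 11, so d-count = 11 − 2 = 9.
Octahedral high-spin t2g^6 e_g^3: CFSE = -0.6 × 158 = -95 kJ/mol.
In a tetrahedral site the filling is e^4 t2^5: CFSE(tet) = -0.4Δₜ = -0.4 × (4/9)(158) = -28 kJ/mol.
OSPE = CFSE(oct) − CFSE(tet) = -95 − (-28) = -67 kJ/mol.

-67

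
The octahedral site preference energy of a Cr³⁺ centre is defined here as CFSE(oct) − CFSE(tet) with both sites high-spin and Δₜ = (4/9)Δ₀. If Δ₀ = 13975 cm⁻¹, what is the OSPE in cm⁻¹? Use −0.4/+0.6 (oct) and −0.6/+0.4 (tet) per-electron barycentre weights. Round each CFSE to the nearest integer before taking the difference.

Cr sits in group 6; removing 3 electrons leaves Cr³⁺ with 6 − 3 = 3 d electrons.
Octahedral (high-spin): t2g^3 e_g^0, CFSE = 3(−0.4) + 0(+0.6) = -1.2Δ₀ = -1.2 × 13975 = -16770 cm⁻¹.
Tetrahedral e^2 t2^1 gives -0.8Δₜ = -0.8 × (4/9) × 13975 = -4969 cm⁻¹.
Subtracting, OSPE = -16770 − (-4969) = -11801 cm⁻¹.

-11801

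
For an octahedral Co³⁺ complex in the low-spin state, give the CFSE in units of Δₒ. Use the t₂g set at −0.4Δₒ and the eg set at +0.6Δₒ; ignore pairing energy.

Group 9 minus oxidation state +3 gives a d⁶ configuration for Co³⁺.
Configuration: t₂g⁶ eg⁰.
CFSE = 6(-0.4Δₒ) + 0(0.6Δₒ) = -2.4Δₒ + 0.0Δₒ = -2.4Δₒ.

-2.4 Δₒ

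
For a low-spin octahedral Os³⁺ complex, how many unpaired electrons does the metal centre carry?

Os sits in group 8; removing 3 electrons leaves Os³⁺ with 8 − 3 = 5 d electrons.
Configuration: t2g^5 e_g^0, giving 1 unpaired electron.

1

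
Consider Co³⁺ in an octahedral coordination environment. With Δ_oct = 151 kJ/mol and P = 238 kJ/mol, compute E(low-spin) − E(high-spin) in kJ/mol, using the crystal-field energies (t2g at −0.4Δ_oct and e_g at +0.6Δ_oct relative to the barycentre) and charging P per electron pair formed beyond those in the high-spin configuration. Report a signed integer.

Co sits in group 9; removing 3 electrons leaves Co³⁺ with 9 − 3 = 6 d electrons.
In the high-spin limit (t2g^4 e_g^2) the orbital term is -0.4Δ_oct = -60 kJ/mol, with no excess pairing.
Low-spin: t2g^6 e_g^0, orbital CFSE = -2.4Δ_oct = -362 kJ/mol; plus 2 excess pairs × P = +476 kJ/mol; total 114 kJ/mol.
The difference is 114 − (-60) = 174 kJ/mol, so high-spin lies lower.

174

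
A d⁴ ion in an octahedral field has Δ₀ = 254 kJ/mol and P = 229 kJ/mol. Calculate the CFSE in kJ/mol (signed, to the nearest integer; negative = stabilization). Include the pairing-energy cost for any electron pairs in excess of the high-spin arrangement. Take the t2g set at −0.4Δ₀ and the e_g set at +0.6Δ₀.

-177

Here Δ₀ > P (254 > 229), so the low-spin state is favoured.
Filling d⁴ accordingly: t2g^4 e_g^0.
Orbital CFSE = -1.6Δ₀ = -1.6 × 254 = -406 kJ/mol.
Excess pairs vs high-spin: 1 − 0 = 1; pairing cost = +229 kJ/mol.
Net CFSE = -406 + 229 = -177 kJ/mol.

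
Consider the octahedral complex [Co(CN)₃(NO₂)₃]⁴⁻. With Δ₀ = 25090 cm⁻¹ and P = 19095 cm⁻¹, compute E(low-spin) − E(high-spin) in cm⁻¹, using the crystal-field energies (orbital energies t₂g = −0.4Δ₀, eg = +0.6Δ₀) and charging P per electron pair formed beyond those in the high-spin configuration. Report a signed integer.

-5995

Ligand charges: 3×(-1) from CN⁻ and 3×(-1) from NO₂⁻ sum to -6; with overall charge -4, Co is +2.
Group 9 minus oxidation state +2 gives a d⁷ configuration for Co²⁺.
In the high-spin limit (t₂g⁵ eg²) the orbital term is -0.8Δ₀ = -20072 cm⁻¹, with no excess pairing.
Low-spin: t₂g⁶ eg¹, orbital CFSE = -1.8Δ₀ = -45162 cm⁻¹; plus 1 excess pair × P = +19095 cm⁻¹; total -26067 cm⁻¹.
E(LS) − E(HS) = -26067 − (-20072) = -5995 cm⁻¹.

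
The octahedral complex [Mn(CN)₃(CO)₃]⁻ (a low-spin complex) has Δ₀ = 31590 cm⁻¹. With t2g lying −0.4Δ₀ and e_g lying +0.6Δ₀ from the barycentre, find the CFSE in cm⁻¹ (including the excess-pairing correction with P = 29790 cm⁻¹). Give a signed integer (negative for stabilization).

-3600

Ligand charges: 3×(-1) from CN⁻ and 3×(+0) from CO sum to -3; with overall charge -1, Mn is +2.
Mn²⁺: group 7, so d-count = 7 − 2 = 5.
Electron filling gives t2g^5 e_g^0.
Orbital CFSE = 5(-0.4) + 0(0.6) = -2.0Δ₀ = -2.0 × 31590 = -63180 cm⁻¹.
Pairing penalty: 2 pairs vs 0 in the high-spin reference → 2 extra × P = 59580 cm⁻¹.
Net CFSE = -63180 + 59580 = -3600 cm⁻¹.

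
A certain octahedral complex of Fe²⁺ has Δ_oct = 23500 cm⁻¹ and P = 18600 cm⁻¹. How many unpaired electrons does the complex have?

Fe sits in group 8; removing 2 electrons leaves Fe²⁺ with 8 − 2 = 6 d electrons.
Since Δ_oct = 23500 cm⁻¹ > P = 18600 cm⁻¹, the complex adopts the low-spin configuration.
Configuration: t₂g⁶ eg⁰.
Unpaired electrons: 0.

0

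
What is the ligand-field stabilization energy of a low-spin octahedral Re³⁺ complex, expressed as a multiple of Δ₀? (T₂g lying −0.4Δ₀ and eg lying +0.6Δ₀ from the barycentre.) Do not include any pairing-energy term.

Re³⁺: group 7, so d-count = 7 − 3 = 4.
Configuration: t₂g⁴ eg⁰.
CFSE = 4(-0.4Δ₀) + 0(0.6Δ₀) = -1.6Δ₀ + 0.0Δ₀ = -1.6Δ₀.

-1.6 Δ₀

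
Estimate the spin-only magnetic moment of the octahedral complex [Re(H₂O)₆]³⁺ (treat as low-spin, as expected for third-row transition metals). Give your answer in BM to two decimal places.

H₂O is neutral, so the +3 overall charge sits on Re: oxidation state +3.
Re³⁺: group 7, so d-count = 7 − 3 = 4.
Configuration: t₂g⁴ eg⁰ → 2 unpaired electrons.
μ(spin-only) = √[2(2+2)] = √8 ≈ 2.83 BM.

2.83 BM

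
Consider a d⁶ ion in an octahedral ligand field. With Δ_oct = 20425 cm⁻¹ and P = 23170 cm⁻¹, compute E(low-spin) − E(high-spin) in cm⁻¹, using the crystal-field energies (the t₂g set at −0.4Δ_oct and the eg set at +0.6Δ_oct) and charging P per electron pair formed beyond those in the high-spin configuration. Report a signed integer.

5490

High-spin d⁶ fills as t₂g⁴ eg² with CFSE 4(−0.4) + 2(+0.6) = -0.4Δ_oct = -8170 cm⁻¹.
Low-spin: t₂g⁶ eg⁰, orbital CFSE = -2.4Δ_oct = -49020 cm⁻¹; plus 2 excess pairs × P = +46340 cm⁻¹; total -2680 cm⁻¹.
Thus E(LS) − E(HS) = 5490 cm⁻¹.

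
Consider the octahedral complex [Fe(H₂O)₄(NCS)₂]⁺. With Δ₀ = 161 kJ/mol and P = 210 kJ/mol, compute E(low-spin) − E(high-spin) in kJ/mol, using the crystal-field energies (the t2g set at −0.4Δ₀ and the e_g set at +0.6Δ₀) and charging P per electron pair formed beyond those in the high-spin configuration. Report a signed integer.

Ligand charges: 4×(+0) from H₂O and 2×(-1) from NCS⁻ sum to -2; with overall charge +1, Fe is +3.
Group 8 minus oxidation state +3 gives a d⁵ configuration for Fe³⁺.
High-spin d⁵ fills as t2g^3 e_g^2 with CFSE 3(−0.4) + 2(+0.6) = 0.0Δ₀ = 0 kJ/mol.
Low-spin: t2g^5 e_g^0, orbital CFSE = -2.0Δ₀ = -322 kJ/mol; plus 2 excess pairs × P = +420 kJ/mol; total 98 kJ/mol.
Thus E(LS) − E(HS) = 98 kJ/mol.

98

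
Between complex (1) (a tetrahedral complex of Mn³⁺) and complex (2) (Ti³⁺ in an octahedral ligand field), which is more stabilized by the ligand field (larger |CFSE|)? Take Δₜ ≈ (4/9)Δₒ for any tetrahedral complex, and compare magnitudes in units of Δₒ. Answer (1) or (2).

(1): Mn sits in group 7; removing 3 electrons leaves Mn³⁺ with 7 − 3 = 4 d electrons; Tetrahedral fields are weak (Δₜ ≈ 4/9 Δₒ), so electrons fill high-spin; e^2 t2^2, CFSE = -0.4Δₜ ≈ -0.18Δₒ.
(2): Ti³⁺: group 4, so d-count = 4 − 3 = 1; t2g^1 e_g^0, CFSE = -0.4Δₒ.
So (2) has the larger |CFSE|.

(2)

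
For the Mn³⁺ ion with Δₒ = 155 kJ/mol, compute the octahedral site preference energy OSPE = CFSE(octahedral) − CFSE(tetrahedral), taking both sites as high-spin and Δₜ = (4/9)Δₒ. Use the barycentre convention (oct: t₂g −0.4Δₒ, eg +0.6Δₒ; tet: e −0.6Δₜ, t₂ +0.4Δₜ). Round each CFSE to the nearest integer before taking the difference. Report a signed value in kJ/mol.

Mn sits in group 7; removing 3 electrons leaves Mn³⁺ with 7 − 3 = 4 d electrons.
Octahedral high-spin t₂g³ eg¹: CFSE = -0.6 × 155 = -93 kJ/mol.
Tetrahedral: e² t₂², CFSE = 2(−0.6) + 2(+0.4) = -0.4Δₜ = -0.4 × (4/9) × 155 = -28 kJ/mol.
Subtracting, OSPE = -93 − (-28) = -65 kJ/mol.

-65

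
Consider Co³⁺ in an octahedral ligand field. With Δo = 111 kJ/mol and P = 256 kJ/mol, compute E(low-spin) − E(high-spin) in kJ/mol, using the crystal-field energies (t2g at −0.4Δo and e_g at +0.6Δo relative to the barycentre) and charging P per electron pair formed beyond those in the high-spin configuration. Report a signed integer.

290

Co is in group 9, so Co³⁺ is d⁶ (9 − 3 = 6).
High-spin d⁶ fills as t2g^4 e_g^2 with CFSE 4(−0.4) + 2(+0.6) = -0.4Δo = -44 kJ/mol.
For low-spin the configuration is t2g^6 e_g^0: orbital energy -2.4 × 111 = -266 kJ/mol, and 2 additional pairs relative to high-spin add 512 kJ/mol, giving 246 kJ/mol.
The difference is 246 − (-44) = 290 kJ/mol, so high-spin lies lower.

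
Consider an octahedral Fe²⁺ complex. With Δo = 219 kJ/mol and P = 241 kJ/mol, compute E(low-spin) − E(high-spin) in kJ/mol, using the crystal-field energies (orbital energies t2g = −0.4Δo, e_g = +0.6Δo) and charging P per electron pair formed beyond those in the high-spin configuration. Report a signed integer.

44

Fe²⁺: group 8, so d-count = 8 − 2 = 6.
High-spin d⁶ fills as t2g^4 e_g^2 with CFSE 4(−0.4) + 2(+0.6) = -0.4Δo = -88 kJ/mol.
Low-spin: t2g^6 e_g^0, orbital CFSE = -2.4Δo = -526 kJ/mol; plus 2 excess pairs × P = +482 kJ/mol; total -44 kJ/mol.
Thus E(LS) − E(HS) = 44 kJ/mol.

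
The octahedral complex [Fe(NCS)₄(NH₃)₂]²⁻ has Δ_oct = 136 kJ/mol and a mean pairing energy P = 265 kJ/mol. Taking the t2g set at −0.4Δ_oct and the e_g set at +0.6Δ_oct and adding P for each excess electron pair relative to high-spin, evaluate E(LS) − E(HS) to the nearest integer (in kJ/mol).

Ligand charges: 4×(-1) from NCS⁻ and 2×(+0) from NH₃ sum to -4; with overall charge -2, Fe is +2.
Fe is in group 8, so Fe²⁺ is d⁶ (8 − 2 = 6).
High-spin: t2g^4 e_g^2, CFSE = -0.4Δ_oct = -54 kJ/mol.
Low-spin t2g^6 e_g^0 gives -2.4Δ_oct = -326 kJ/mol, but forming 2 extra pairs costs 2P = 530 kJ/mol, so E(LS) = -326 + 530 = 204 kJ/mol.
The difference is 204 − (-54) = 258 kJ/mol, so high-spin lies lower.

258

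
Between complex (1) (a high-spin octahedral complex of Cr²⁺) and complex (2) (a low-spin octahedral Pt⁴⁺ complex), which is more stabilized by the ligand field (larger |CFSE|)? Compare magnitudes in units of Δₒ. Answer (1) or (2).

(1): Group 6 minus oxidation state +2 gives a d⁴ configuration for Cr²⁺; t2g^3 e_g^1, CFSE = -0.6Δₒ.
(2): Pt⁴⁺: group 10, so d-count = 10 − 4 = 6; t₂g⁶ eg⁰, CFSE = -2.4Δₒ.
So (2) has the larger |CFSE|.

(2)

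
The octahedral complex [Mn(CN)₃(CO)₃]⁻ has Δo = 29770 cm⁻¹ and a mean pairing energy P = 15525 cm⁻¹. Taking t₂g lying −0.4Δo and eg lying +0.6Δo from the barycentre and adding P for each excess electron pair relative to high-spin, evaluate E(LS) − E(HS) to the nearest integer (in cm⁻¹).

Ligand charges: 3×(-1) from CN⁻ and 3×(+0) from CO sum to -3; with overall charge -1, Mn is +2.
Mn is in group 7, so Mn²⁺ is d⁵ (7 − 2 = 5).
High-spin d⁵ fills as t₂g³ eg² with CFSE 3(−0.4) + 2(+0.6) = 0.0Δo = 0 cm⁻¹.
Low-spin: t₂g⁵ eg⁰, orbital CFSE = -2.0Δo = -59540 cm⁻¹; plus 2 excess pairs × P = +31050 cm⁻¹; total -28490 cm⁻¹.
Thus E(LS) − E(HS) = -28490 cm⁻¹.

-28490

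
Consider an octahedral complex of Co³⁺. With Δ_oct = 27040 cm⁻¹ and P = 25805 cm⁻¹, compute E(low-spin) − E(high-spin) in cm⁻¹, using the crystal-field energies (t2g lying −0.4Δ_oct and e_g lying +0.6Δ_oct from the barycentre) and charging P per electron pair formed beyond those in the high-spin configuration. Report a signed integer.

Co is in group 9, so Co³⁺ is d⁶ (9 − 3 = 6).
High-spin d⁶ fills as t2g^4 e_g^2 with CFSE 4(−0.4) + 2(+0.6) = -0.4Δ_oct = -10816 cm⁻¹.
For low-spin the configuration is t2g^6 e_g^0: orbital energy -2.4 × 27040 = -64896 cm⁻¹, and 2 additional pairs relative to high-spin add 51610 cm⁻¹, giving -13286 cm⁻¹.
E(LS) − E(HS) = -13286 − (-10816) = -2470 cm⁻¹.

-2470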